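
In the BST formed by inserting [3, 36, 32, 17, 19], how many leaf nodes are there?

Tree built from: [3, 36, 32, 17, 19]
Tree (level-order array): [3, None, 36, 32, None, 17, None, None, 19]
Rule: A leaf has 0 children.
Per-node child counts:
  node 3: 1 child(ren)
  node 36: 1 child(ren)
  node 32: 1 child(ren)
  node 17: 1 child(ren)
  node 19: 0 child(ren)
Matching nodes: [19]
Count of leaf nodes: 1


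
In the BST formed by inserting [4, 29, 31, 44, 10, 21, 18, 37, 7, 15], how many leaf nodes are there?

Tree built from: [4, 29, 31, 44, 10, 21, 18, 37, 7, 15]
Tree (level-order array): [4, None, 29, 10, 31, 7, 21, None, 44, None, None, 18, None, 37, None, 15]
Rule: A leaf has 0 children.
Per-node child counts:
  node 4: 1 child(ren)
  node 29: 2 child(ren)
  node 10: 2 child(ren)
  node 7: 0 child(ren)
  node 21: 1 child(ren)
  node 18: 1 child(ren)
  node 15: 0 child(ren)
  node 31: 1 child(ren)
  node 44: 1 child(ren)
  node 37: 0 child(ren)
Matching nodes: [7, 15, 37]
Count of leaf nodes: 3


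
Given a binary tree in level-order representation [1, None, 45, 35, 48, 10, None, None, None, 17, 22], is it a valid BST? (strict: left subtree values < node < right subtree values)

Level-order array: [1, None, 45, 35, 48, 10, None, None, None, 17, 22]
Validate using subtree bounds (lo, hi): at each node, require lo < value < hi,
then recurse left with hi=value and right with lo=value.
Preorder trace (stopping at first violation):
  at node 1 with bounds (-inf, +inf): OK
  at node 45 with bounds (1, +inf): OK
  at node 35 with bounds (1, 45): OK
  at node 10 with bounds (1, 35): OK
  at node 17 with bounds (1, 10): VIOLATION
Node 17 violates its bound: not (1 < 17 < 10).
Result: Not a valid BST


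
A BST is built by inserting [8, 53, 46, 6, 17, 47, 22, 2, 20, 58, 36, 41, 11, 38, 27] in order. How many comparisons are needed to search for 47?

Search path for 47: 8 -> 53 -> 46 -> 47
Found: True
Comparisons: 4


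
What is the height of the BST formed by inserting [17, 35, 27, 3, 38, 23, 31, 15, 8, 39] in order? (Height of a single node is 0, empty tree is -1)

Insertion order: [17, 35, 27, 3, 38, 23, 31, 15, 8, 39]
Tree (level-order array): [17, 3, 35, None, 15, 27, 38, 8, None, 23, 31, None, 39]
Compute height bottom-up (empty subtree = -1):
  height(8) = 1 + max(-1, -1) = 0
  height(15) = 1 + max(0, -1) = 1
  height(3) = 1 + max(-1, 1) = 2
  height(23) = 1 + max(-1, -1) = 0
  height(31) = 1 + max(-1, -1) = 0
  height(27) = 1 + max(0, 0) = 1
  height(39) = 1 + max(-1, -1) = 0
  height(38) = 1 + max(-1, 0) = 1
  height(35) = 1 + max(1, 1) = 2
  height(17) = 1 + max(2, 2) = 3
Height = 3


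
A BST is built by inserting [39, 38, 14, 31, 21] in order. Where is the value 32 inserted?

Starting tree (level order): [39, 38, None, 14, None, None, 31, 21]
Insertion path: 39 -> 38 -> 14 -> 31
Result: insert 32 as right child of 31
Final tree (level order): [39, 38, None, 14, None, None, 31, 21, 32]


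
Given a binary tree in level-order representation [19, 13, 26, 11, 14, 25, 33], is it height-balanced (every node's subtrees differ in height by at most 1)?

Tree (level-order array): [19, 13, 26, 11, 14, 25, 33]
Definition: a tree is height-balanced if, at every node, |h(left) - h(right)| <= 1 (empty subtree has height -1).
Bottom-up per-node check:
  node 11: h_left=-1, h_right=-1, diff=0 [OK], height=0
  node 14: h_left=-1, h_right=-1, diff=0 [OK], height=0
  node 13: h_left=0, h_right=0, diff=0 [OK], height=1
  node 25: h_left=-1, h_right=-1, diff=0 [OK], height=0
  node 33: h_left=-1, h_right=-1, diff=0 [OK], height=0
  node 26: h_left=0, h_right=0, diff=0 [OK], height=1
  node 19: h_left=1, h_right=1, diff=0 [OK], height=2
All nodes satisfy the balance condition.
Result: Balanced


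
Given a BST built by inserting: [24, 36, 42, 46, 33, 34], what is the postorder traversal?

Tree insertion order: [24, 36, 42, 46, 33, 34]
Tree (level-order array): [24, None, 36, 33, 42, None, 34, None, 46]
Postorder traversal: [34, 33, 46, 42, 36, 24]


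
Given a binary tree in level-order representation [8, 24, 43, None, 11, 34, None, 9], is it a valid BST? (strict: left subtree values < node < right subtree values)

Level-order array: [8, 24, 43, None, 11, 34, None, 9]
Validate using subtree bounds (lo, hi): at each node, require lo < value < hi,
then recurse left with hi=value and right with lo=value.
Preorder trace (stopping at first violation):
  at node 8 with bounds (-inf, +inf): OK
  at node 24 with bounds (-inf, 8): VIOLATION
Node 24 violates its bound: not (-inf < 24 < 8).
Result: Not a valid BST


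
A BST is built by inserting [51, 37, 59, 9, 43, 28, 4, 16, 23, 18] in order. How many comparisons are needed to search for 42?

Search path for 42: 51 -> 37 -> 43
Found: False
Comparisons: 3


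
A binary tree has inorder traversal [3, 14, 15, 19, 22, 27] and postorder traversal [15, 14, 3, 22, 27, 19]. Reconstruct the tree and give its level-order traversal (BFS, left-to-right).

Inorder:   [3, 14, 15, 19, 22, 27]
Postorder: [15, 14, 3, 22, 27, 19]
Algorithm: postorder visits root last, so walk postorder right-to-left;
each value is the root of the current inorder slice — split it at that
value, recurse on the right subtree first, then the left.
Recursive splits:
  root=19; inorder splits into left=[3, 14, 15], right=[22, 27]
  root=27; inorder splits into left=[22], right=[]
  root=22; inorder splits into left=[], right=[]
  root=3; inorder splits into left=[], right=[14, 15]
  root=14; inorder splits into left=[], right=[15]
  root=15; inorder splits into left=[], right=[]
Reconstructed level-order: [19, 3, 27, 14, 22, 15]


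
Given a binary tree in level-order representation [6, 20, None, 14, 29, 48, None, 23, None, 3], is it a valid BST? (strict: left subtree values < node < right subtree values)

Level-order array: [6, 20, None, 14, 29, 48, None, 23, None, 3]
Validate using subtree bounds (lo, hi): at each node, require lo < value < hi,
then recurse left with hi=value and right with lo=value.
Preorder trace (stopping at first violation):
  at node 6 with bounds (-inf, +inf): OK
  at node 20 with bounds (-inf, 6): VIOLATION
Node 20 violates its bound: not (-inf < 20 < 6).
Result: Not a valid BST


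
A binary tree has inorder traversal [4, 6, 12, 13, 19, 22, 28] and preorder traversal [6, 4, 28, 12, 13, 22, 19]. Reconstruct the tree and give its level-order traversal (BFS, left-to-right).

Inorder:  [4, 6, 12, 13, 19, 22, 28]
Preorder: [6, 4, 28, 12, 13, 22, 19]
Algorithm: preorder visits root first, so consume preorder in order;
for each root, split the current inorder slice at that value into
left-subtree inorder and right-subtree inorder, then recurse.
Recursive splits:
  root=6; inorder splits into left=[4], right=[12, 13, 19, 22, 28]
  root=4; inorder splits into left=[], right=[]
  root=28; inorder splits into left=[12, 13, 19, 22], right=[]
  root=12; inorder splits into left=[], right=[13, 19, 22]
  root=13; inorder splits into left=[], right=[19, 22]
  root=22; inorder splits into left=[19], right=[]
  root=19; inorder splits into left=[], right=[]
Reconstructed level-order: [6, 4, 28, 12, 13, 22, 19]


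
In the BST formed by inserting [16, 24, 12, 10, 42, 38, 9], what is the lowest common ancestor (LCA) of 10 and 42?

Tree insertion order: [16, 24, 12, 10, 42, 38, 9]
Tree (level-order array): [16, 12, 24, 10, None, None, 42, 9, None, 38]
In a BST, the LCA of p=10, q=42 is the first node v on the
root-to-leaf path with p <= v <= q (go left if both < v, right if both > v).
Walk from root:
  at 16: 10 <= 16 <= 42, this is the LCA
LCA = 16


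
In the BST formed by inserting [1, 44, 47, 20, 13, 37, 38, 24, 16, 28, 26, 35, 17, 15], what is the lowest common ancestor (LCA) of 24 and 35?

Tree insertion order: [1, 44, 47, 20, 13, 37, 38, 24, 16, 28, 26, 35, 17, 15]
Tree (level-order array): [1, None, 44, 20, 47, 13, 37, None, None, None, 16, 24, 38, 15, 17, None, 28, None, None, None, None, None, None, 26, 35]
In a BST, the LCA of p=24, q=35 is the first node v on the
root-to-leaf path with p <= v <= q (go left if both < v, right if both > v).
Walk from root:
  at 1: both 24 and 35 > 1, go right
  at 44: both 24 and 35 < 44, go left
  at 20: both 24 and 35 > 20, go right
  at 37: both 24 and 35 < 37, go left
  at 24: 24 <= 24 <= 35, this is the LCA
LCA = 24


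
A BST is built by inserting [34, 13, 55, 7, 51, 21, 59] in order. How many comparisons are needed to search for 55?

Search path for 55: 34 -> 55
Found: True
Comparisons: 2


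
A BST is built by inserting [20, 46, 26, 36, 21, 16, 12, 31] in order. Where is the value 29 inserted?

Starting tree (level order): [20, 16, 46, 12, None, 26, None, None, None, 21, 36, None, None, 31]
Insertion path: 20 -> 46 -> 26 -> 36 -> 31
Result: insert 29 as left child of 31
Final tree (level order): [20, 16, 46, 12, None, 26, None, None, None, 21, 36, None, None, 31, None, 29]


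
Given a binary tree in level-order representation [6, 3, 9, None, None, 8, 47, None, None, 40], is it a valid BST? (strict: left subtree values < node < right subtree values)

Level-order array: [6, 3, 9, None, None, 8, 47, None, None, 40]
Validate using subtree bounds (lo, hi): at each node, require lo < value < hi,
then recurse left with hi=value and right with lo=value.
Preorder trace (stopping at first violation):
  at node 6 with bounds (-inf, +inf): OK
  at node 3 with bounds (-inf, 6): OK
  at node 9 with bounds (6, +inf): OK
  at node 8 with bounds (6, 9): OK
  at node 47 with bounds (9, +inf): OK
  at node 40 with bounds (9, 47): OK
No violation found at any node.
Result: Valid BST


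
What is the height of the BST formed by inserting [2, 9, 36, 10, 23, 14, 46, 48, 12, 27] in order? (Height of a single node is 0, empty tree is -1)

Insertion order: [2, 9, 36, 10, 23, 14, 46, 48, 12, 27]
Tree (level-order array): [2, None, 9, None, 36, 10, 46, None, 23, None, 48, 14, 27, None, None, 12]
Compute height bottom-up (empty subtree = -1):
  height(12) = 1 + max(-1, -1) = 0
  height(14) = 1 + max(0, -1) = 1
  height(27) = 1 + max(-1, -1) = 0
  height(23) = 1 + max(1, 0) = 2
  height(10) = 1 + max(-1, 2) = 3
  height(48) = 1 + max(-1, -1) = 0
  height(46) = 1 + max(-1, 0) = 1
  height(36) = 1 + max(3, 1) = 4
  height(9) = 1 + max(-1, 4) = 5
  height(2) = 1 + max(-1, 5) = 6
Height = 6


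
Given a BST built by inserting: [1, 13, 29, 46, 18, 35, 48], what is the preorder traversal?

Tree insertion order: [1, 13, 29, 46, 18, 35, 48]
Tree (level-order array): [1, None, 13, None, 29, 18, 46, None, None, 35, 48]
Preorder traversal: [1, 13, 29, 18, 46, 35, 48]


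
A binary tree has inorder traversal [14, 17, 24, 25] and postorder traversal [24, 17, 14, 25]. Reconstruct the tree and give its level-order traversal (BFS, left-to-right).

Inorder:   [14, 17, 24, 25]
Postorder: [24, 17, 14, 25]
Algorithm: postorder visits root last, so walk postorder right-to-left;
each value is the root of the current inorder slice — split it at that
value, recurse on the right subtree first, then the left.
Recursive splits:
  root=25; inorder splits into left=[14, 17, 24], right=[]
  root=14; inorder splits into left=[], right=[17, 24]
  root=17; inorder splits into left=[], right=[24]
  root=24; inorder splits into left=[], right=[]
Reconstructed level-order: [25, 14, 17, 24]


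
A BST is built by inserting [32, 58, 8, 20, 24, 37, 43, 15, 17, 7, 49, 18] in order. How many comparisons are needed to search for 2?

Search path for 2: 32 -> 8 -> 7
Found: False
Comparisons: 3


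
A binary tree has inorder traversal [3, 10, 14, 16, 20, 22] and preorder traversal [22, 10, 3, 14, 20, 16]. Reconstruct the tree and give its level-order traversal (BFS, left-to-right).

Inorder:  [3, 10, 14, 16, 20, 22]
Preorder: [22, 10, 3, 14, 20, 16]
Algorithm: preorder visits root first, so consume preorder in order;
for each root, split the current inorder slice at that value into
left-subtree inorder and right-subtree inorder, then recurse.
Recursive splits:
  root=22; inorder splits into left=[3, 10, 14, 16, 20], right=[]
  root=10; inorder splits into left=[3], right=[14, 16, 20]
  root=3; inorder splits into left=[], right=[]
  root=14; inorder splits into left=[], right=[16, 20]
  root=20; inorder splits into left=[16], right=[]
  root=16; inorder splits into left=[], right=[]
Reconstructed level-order: [22, 10, 3, 14, 20, 16]


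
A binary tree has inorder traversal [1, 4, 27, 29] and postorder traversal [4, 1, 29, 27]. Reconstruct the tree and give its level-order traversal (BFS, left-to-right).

Inorder:   [1, 4, 27, 29]
Postorder: [4, 1, 29, 27]
Algorithm: postorder visits root last, so walk postorder right-to-left;
each value is the root of the current inorder slice — split it at that
value, recurse on the right subtree first, then the left.
Recursive splits:
  root=27; inorder splits into left=[1, 4], right=[29]
  root=29; inorder splits into left=[], right=[]
  root=1; inorder splits into left=[], right=[4]
  root=4; inorder splits into left=[], right=[]
Reconstructed level-order: [27, 1, 29, 4]


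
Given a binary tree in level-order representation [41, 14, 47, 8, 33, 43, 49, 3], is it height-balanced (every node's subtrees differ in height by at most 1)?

Tree (level-order array): [41, 14, 47, 8, 33, 43, 49, 3]
Definition: a tree is height-balanced if, at every node, |h(left) - h(right)| <= 1 (empty subtree has height -1).
Bottom-up per-node check:
  node 3: h_left=-1, h_right=-1, diff=0 [OK], height=0
  node 8: h_left=0, h_right=-1, diff=1 [OK], height=1
  node 33: h_left=-1, h_right=-1, diff=0 [OK], height=0
  node 14: h_left=1, h_right=0, diff=1 [OK], height=2
  node 43: h_left=-1, h_right=-1, diff=0 [OK], height=0
  node 49: h_left=-1, h_right=-1, diff=0 [OK], height=0
  node 47: h_left=0, h_right=0, diff=0 [OK], height=1
  node 41: h_left=2, h_right=1, diff=1 [OK], height=3
All nodes satisfy the balance condition.
Result: Balanced


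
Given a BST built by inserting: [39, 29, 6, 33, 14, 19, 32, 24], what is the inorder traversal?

Tree insertion order: [39, 29, 6, 33, 14, 19, 32, 24]
Tree (level-order array): [39, 29, None, 6, 33, None, 14, 32, None, None, 19, None, None, None, 24]
Inorder traversal: [6, 14, 19, 24, 29, 32, 33, 39]


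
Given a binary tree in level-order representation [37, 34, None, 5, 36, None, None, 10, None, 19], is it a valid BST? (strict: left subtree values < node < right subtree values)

Level-order array: [37, 34, None, 5, 36, None, None, 10, None, 19]
Validate using subtree bounds (lo, hi): at each node, require lo < value < hi,
then recurse left with hi=value and right with lo=value.
Preorder trace (stopping at first violation):
  at node 37 with bounds (-inf, +inf): OK
  at node 34 with bounds (-inf, 37): OK
  at node 5 with bounds (-inf, 34): OK
  at node 36 with bounds (34, 37): OK
  at node 10 with bounds (34, 36): VIOLATION
Node 10 violates its bound: not (34 < 10 < 36).
Result: Not a valid BST


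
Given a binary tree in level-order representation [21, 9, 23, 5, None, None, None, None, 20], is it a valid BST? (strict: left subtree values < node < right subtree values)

Level-order array: [21, 9, 23, 5, None, None, None, None, 20]
Validate using subtree bounds (lo, hi): at each node, require lo < value < hi,
then recurse left with hi=value and right with lo=value.
Preorder trace (stopping at first violation):
  at node 21 with bounds (-inf, +inf): OK
  at node 9 with bounds (-inf, 21): OK
  at node 5 with bounds (-inf, 9): OK
  at node 20 with bounds (5, 9): VIOLATION
Node 20 violates its bound: not (5 < 20 < 9).
Result: Not a valid BST


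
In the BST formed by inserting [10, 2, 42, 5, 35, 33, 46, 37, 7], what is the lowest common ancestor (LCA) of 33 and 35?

Tree insertion order: [10, 2, 42, 5, 35, 33, 46, 37, 7]
Tree (level-order array): [10, 2, 42, None, 5, 35, 46, None, 7, 33, 37]
In a BST, the LCA of p=33, q=35 is the first node v on the
root-to-leaf path with p <= v <= q (go left if both < v, right if both > v).
Walk from root:
  at 10: both 33 and 35 > 10, go right
  at 42: both 33 and 35 < 42, go left
  at 35: 33 <= 35 <= 35, this is the LCA
LCA = 35


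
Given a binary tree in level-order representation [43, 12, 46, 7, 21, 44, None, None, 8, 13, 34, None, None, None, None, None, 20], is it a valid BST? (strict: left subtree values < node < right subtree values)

Level-order array: [43, 12, 46, 7, 21, 44, None, None, 8, 13, 34, None, None, None, None, None, 20]
Validate using subtree bounds (lo, hi): at each node, require lo < value < hi,
then recurse left with hi=value and right with lo=value.
Preorder trace (stopping at first violation):
  at node 43 with bounds (-inf, +inf): OK
  at node 12 with bounds (-inf, 43): OK
  at node 7 with bounds (-inf, 12): OK
  at node 8 with bounds (7, 12): OK
  at node 21 with bounds (12, 43): OK
  at node 13 with bounds (12, 21): OK
  at node 20 with bounds (13, 21): OK
  at node 34 with bounds (21, 43): OK
  at node 46 with bounds (43, +inf): OK
  at node 44 with bounds (43, 46): OK
No violation found at any node.
Result: Valid BST


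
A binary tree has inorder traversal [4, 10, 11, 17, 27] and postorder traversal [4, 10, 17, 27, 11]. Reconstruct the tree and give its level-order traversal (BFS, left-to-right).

Inorder:   [4, 10, 11, 17, 27]
Postorder: [4, 10, 17, 27, 11]
Algorithm: postorder visits root last, so walk postorder right-to-left;
each value is the root of the current inorder slice — split it at that
value, recurse on the right subtree first, then the left.
Recursive splits:
  root=11; inorder splits into left=[4, 10], right=[17, 27]
  root=27; inorder splits into left=[17], right=[]
  root=17; inorder splits into left=[], right=[]
  root=10; inorder splits into left=[4], right=[]
  root=4; inorder splits into left=[], right=[]
Reconstructed level-order: [11, 10, 27, 4, 17]


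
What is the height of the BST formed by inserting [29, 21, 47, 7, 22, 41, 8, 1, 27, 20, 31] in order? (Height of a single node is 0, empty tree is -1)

Insertion order: [29, 21, 47, 7, 22, 41, 8, 1, 27, 20, 31]
Tree (level-order array): [29, 21, 47, 7, 22, 41, None, 1, 8, None, 27, 31, None, None, None, None, 20]
Compute height bottom-up (empty subtree = -1):
  height(1) = 1 + max(-1, -1) = 0
  height(20) = 1 + max(-1, -1) = 0
  height(8) = 1 + max(-1, 0) = 1
  height(7) = 1 + max(0, 1) = 2
  height(27) = 1 + max(-1, -1) = 0
  height(22) = 1 + max(-1, 0) = 1
  height(21) = 1 + max(2, 1) = 3
  height(31) = 1 + max(-1, -1) = 0
  height(41) = 1 + max(0, -1) = 1
  height(47) = 1 + max(1, -1) = 2
  height(29) = 1 + max(3, 2) = 4
Height = 4


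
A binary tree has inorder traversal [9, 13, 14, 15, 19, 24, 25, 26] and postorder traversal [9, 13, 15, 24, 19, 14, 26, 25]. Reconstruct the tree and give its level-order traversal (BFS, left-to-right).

Inorder:   [9, 13, 14, 15, 19, 24, 25, 26]
Postorder: [9, 13, 15, 24, 19, 14, 26, 25]
Algorithm: postorder visits root last, so walk postorder right-to-left;
each value is the root of the current inorder slice — split it at that
value, recurse on the right subtree first, then the left.
Recursive splits:
  root=25; inorder splits into left=[9, 13, 14, 15, 19, 24], right=[26]
  root=26; inorder splits into left=[], right=[]
  root=14; inorder splits into left=[9, 13], right=[15, 19, 24]
  root=19; inorder splits into left=[15], right=[24]
  root=24; inorder splits into left=[], right=[]
  root=15; inorder splits into left=[], right=[]
  root=13; inorder splits into left=[9], right=[]
  root=9; inorder splits into left=[], right=[]
Reconstructed level-order: [25, 14, 26, 13, 19, 9, 15, 24]


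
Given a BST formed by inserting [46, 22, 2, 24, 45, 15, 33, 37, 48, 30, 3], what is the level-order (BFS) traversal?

Tree insertion order: [46, 22, 2, 24, 45, 15, 33, 37, 48, 30, 3]
Tree (level-order array): [46, 22, 48, 2, 24, None, None, None, 15, None, 45, 3, None, 33, None, None, None, 30, 37]
BFS from the root, enqueuing left then right child of each popped node:
  queue [46] -> pop 46, enqueue [22, 48], visited so far: [46]
  queue [22, 48] -> pop 22, enqueue [2, 24], visited so far: [46, 22]
  queue [48, 2, 24] -> pop 48, enqueue [none], visited so far: [46, 22, 48]
  queue [2, 24] -> pop 2, enqueue [15], visited so far: [46, 22, 48, 2]
  queue [24, 15] -> pop 24, enqueue [45], visited so far: [46, 22, 48, 2, 24]
  queue [15, 45] -> pop 15, enqueue [3], visited so far: [46, 22, 48, 2, 24, 15]
  queue [45, 3] -> pop 45, enqueue [33], visited so far: [46, 22, 48, 2, 24, 15, 45]
  queue [3, 33] -> pop 3, enqueue [none], visited so far: [46, 22, 48, 2, 24, 15, 45, 3]
  queue [33] -> pop 33, enqueue [30, 37], visited so far: [46, 22, 48, 2, 24, 15, 45, 3, 33]
  queue [30, 37] -> pop 30, enqueue [none], visited so far: [46, 22, 48, 2, 24, 15, 45, 3, 33, 30]
  queue [37] -> pop 37, enqueue [none], visited so far: [46, 22, 48, 2, 24, 15, 45, 3, 33, 30, 37]
Result: [46, 22, 48, 2, 24, 15, 45, 3, 33, 30, 37]


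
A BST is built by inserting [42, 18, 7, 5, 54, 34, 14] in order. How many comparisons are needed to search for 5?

Search path for 5: 42 -> 18 -> 7 -> 5
Found: True
Comparisons: 4


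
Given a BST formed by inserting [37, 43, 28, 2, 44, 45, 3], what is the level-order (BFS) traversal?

Tree insertion order: [37, 43, 28, 2, 44, 45, 3]
Tree (level-order array): [37, 28, 43, 2, None, None, 44, None, 3, None, 45]
BFS from the root, enqueuing left then right child of each popped node:
  queue [37] -> pop 37, enqueue [28, 43], visited so far: [37]
  queue [28, 43] -> pop 28, enqueue [2], visited so far: [37, 28]
  queue [43, 2] -> pop 43, enqueue [44], visited so far: [37, 28, 43]
  queue [2, 44] -> pop 2, enqueue [3], visited so far: [37, 28, 43, 2]
  queue [44, 3] -> pop 44, enqueue [45], visited so far: [37, 28, 43, 2, 44]
  queue [3, 45] -> pop 3, enqueue [none], visited so far: [37, 28, 43, 2, 44, 3]
  queue [45] -> pop 45, enqueue [none], visited so far: [37, 28, 43, 2, 44, 3, 45]
Result: [37, 28, 43, 2, 44, 3, 45]


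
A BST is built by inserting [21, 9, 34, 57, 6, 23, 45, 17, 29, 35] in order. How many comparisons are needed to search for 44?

Search path for 44: 21 -> 34 -> 57 -> 45 -> 35
Found: False
Comparisons: 5


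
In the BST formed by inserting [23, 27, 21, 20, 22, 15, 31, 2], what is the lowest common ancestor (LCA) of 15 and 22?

Tree insertion order: [23, 27, 21, 20, 22, 15, 31, 2]
Tree (level-order array): [23, 21, 27, 20, 22, None, 31, 15, None, None, None, None, None, 2]
In a BST, the LCA of p=15, q=22 is the first node v on the
root-to-leaf path with p <= v <= q (go left if both < v, right if both > v).
Walk from root:
  at 23: both 15 and 22 < 23, go left
  at 21: 15 <= 21 <= 22, this is the LCA
LCA = 21


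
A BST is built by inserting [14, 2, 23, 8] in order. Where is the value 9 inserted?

Starting tree (level order): [14, 2, 23, None, 8]
Insertion path: 14 -> 2 -> 8
Result: insert 9 as right child of 8
Final tree (level order): [14, 2, 23, None, 8, None, None, None, 9]


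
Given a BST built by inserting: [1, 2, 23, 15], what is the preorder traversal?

Tree insertion order: [1, 2, 23, 15]
Tree (level-order array): [1, None, 2, None, 23, 15]
Preorder traversal: [1, 2, 23, 15]


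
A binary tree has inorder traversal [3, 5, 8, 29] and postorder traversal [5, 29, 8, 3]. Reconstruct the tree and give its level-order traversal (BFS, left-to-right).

Inorder:   [3, 5, 8, 29]
Postorder: [5, 29, 8, 3]
Algorithm: postorder visits root last, so walk postorder right-to-left;
each value is the root of the current inorder slice — split it at that
value, recurse on the right subtree first, then the left.
Recursive splits:
  root=3; inorder splits into left=[], right=[5, 8, 29]
  root=8; inorder splits into left=[5], right=[29]
  root=29; inorder splits into left=[], right=[]
  root=5; inorder splits into left=[], right=[]
Reconstructed level-order: [3, 8, 5, 29]


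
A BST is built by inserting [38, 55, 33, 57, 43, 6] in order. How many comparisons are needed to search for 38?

Search path for 38: 38
Found: True
Comparisons: 1


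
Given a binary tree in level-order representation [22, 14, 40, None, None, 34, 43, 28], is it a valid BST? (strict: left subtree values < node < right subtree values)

Level-order array: [22, 14, 40, None, None, 34, 43, 28]
Validate using subtree bounds (lo, hi): at each node, require lo < value < hi,
then recurse left with hi=value and right with lo=value.
Preorder trace (stopping at first violation):
  at node 22 with bounds (-inf, +inf): OK
  at node 14 with bounds (-inf, 22): OK
  at node 40 with bounds (22, +inf): OK
  at node 34 with bounds (22, 40): OK
  at node 28 with bounds (22, 34): OK
  at node 43 with bounds (40, +inf): OK
No violation found at any node.
Result: Valid BST


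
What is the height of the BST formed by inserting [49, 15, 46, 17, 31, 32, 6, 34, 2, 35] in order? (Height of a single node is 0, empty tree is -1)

Insertion order: [49, 15, 46, 17, 31, 32, 6, 34, 2, 35]
Tree (level-order array): [49, 15, None, 6, 46, 2, None, 17, None, None, None, None, 31, None, 32, None, 34, None, 35]
Compute height bottom-up (empty subtree = -1):
  height(2) = 1 + max(-1, -1) = 0
  height(6) = 1 + max(0, -1) = 1
  height(35) = 1 + max(-1, -1) = 0
  height(34) = 1 + max(-1, 0) = 1
  height(32) = 1 + max(-1, 1) = 2
  height(31) = 1 + max(-1, 2) = 3
  height(17) = 1 + max(-1, 3) = 4
  height(46) = 1 + max(4, -1) = 5
  height(15) = 1 + max(1, 5) = 6
  height(49) = 1 + max(6, -1) = 7
Height = 7


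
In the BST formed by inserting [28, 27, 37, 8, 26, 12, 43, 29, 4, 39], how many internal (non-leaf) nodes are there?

Tree built from: [28, 27, 37, 8, 26, 12, 43, 29, 4, 39]
Tree (level-order array): [28, 27, 37, 8, None, 29, 43, 4, 26, None, None, 39, None, None, None, 12]
Rule: An internal node has at least one child.
Per-node child counts:
  node 28: 2 child(ren)
  node 27: 1 child(ren)
  node 8: 2 child(ren)
  node 4: 0 child(ren)
  node 26: 1 child(ren)
  node 12: 0 child(ren)
  node 37: 2 child(ren)
  node 29: 0 child(ren)
  node 43: 1 child(ren)
  node 39: 0 child(ren)
Matching nodes: [28, 27, 8, 26, 37, 43]
Count of internal (non-leaf) nodes: 6


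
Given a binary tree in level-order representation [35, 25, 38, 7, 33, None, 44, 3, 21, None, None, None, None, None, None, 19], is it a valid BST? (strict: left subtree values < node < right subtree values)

Level-order array: [35, 25, 38, 7, 33, None, 44, 3, 21, None, None, None, None, None, None, 19]
Validate using subtree bounds (lo, hi): at each node, require lo < value < hi,
then recurse left with hi=value and right with lo=value.
Preorder trace (stopping at first violation):
  at node 35 with bounds (-inf, +inf): OK
  at node 25 with bounds (-inf, 35): OK
  at node 7 with bounds (-inf, 25): OK
  at node 3 with bounds (-inf, 7): OK
  at node 21 with bounds (7, 25): OK
  at node 19 with bounds (7, 21): OK
  at node 33 with bounds (25, 35): OK
  at node 38 with bounds (35, +inf): OK
  at node 44 with bounds (38, +inf): OK
No violation found at any node.
Result: Valid BST


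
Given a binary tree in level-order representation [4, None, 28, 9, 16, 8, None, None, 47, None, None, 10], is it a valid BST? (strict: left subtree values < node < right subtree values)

Level-order array: [4, None, 28, 9, 16, 8, None, None, 47, None, None, 10]
Validate using subtree bounds (lo, hi): at each node, require lo < value < hi,
then recurse left with hi=value and right with lo=value.
Preorder trace (stopping at first violation):
  at node 4 with bounds (-inf, +inf): OK
  at node 28 with bounds (4, +inf): OK
  at node 9 with bounds (4, 28): OK
  at node 8 with bounds (4, 9): OK
  at node 16 with bounds (28, +inf): VIOLATION
Node 16 violates its bound: not (28 < 16 < +inf).
Result: Not a valid BST


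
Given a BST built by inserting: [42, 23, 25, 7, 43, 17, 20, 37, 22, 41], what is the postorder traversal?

Tree insertion order: [42, 23, 25, 7, 43, 17, 20, 37, 22, 41]
Tree (level-order array): [42, 23, 43, 7, 25, None, None, None, 17, None, 37, None, 20, None, 41, None, 22]
Postorder traversal: [22, 20, 17, 7, 41, 37, 25, 23, 43, 42]


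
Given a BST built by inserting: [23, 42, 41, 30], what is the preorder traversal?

Tree insertion order: [23, 42, 41, 30]
Tree (level-order array): [23, None, 42, 41, None, 30]
Preorder traversal: [23, 42, 41, 30]


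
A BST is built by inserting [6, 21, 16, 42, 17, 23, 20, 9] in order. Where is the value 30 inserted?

Starting tree (level order): [6, None, 21, 16, 42, 9, 17, 23, None, None, None, None, 20]
Insertion path: 6 -> 21 -> 42 -> 23
Result: insert 30 as right child of 23
Final tree (level order): [6, None, 21, 16, 42, 9, 17, 23, None, None, None, None, 20, None, 30]


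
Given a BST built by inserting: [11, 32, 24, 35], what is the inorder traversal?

Tree insertion order: [11, 32, 24, 35]
Tree (level-order array): [11, None, 32, 24, 35]
Inorder traversal: [11, 24, 32, 35]


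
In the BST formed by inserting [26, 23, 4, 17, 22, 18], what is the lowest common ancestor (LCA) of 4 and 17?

Tree insertion order: [26, 23, 4, 17, 22, 18]
Tree (level-order array): [26, 23, None, 4, None, None, 17, None, 22, 18]
In a BST, the LCA of p=4, q=17 is the first node v on the
root-to-leaf path with p <= v <= q (go left if both < v, right if both > v).
Walk from root:
  at 26: both 4 and 17 < 26, go left
  at 23: both 4 and 17 < 23, go left
  at 4: 4 <= 4 <= 17, this is the LCA
LCA = 4


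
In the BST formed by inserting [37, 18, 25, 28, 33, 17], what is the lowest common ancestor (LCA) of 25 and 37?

Tree insertion order: [37, 18, 25, 28, 33, 17]
Tree (level-order array): [37, 18, None, 17, 25, None, None, None, 28, None, 33]
In a BST, the LCA of p=25, q=37 is the first node v on the
root-to-leaf path with p <= v <= q (go left if both < v, right if both > v).
Walk from root:
  at 37: 25 <= 37 <= 37, this is the LCA
LCA = 37


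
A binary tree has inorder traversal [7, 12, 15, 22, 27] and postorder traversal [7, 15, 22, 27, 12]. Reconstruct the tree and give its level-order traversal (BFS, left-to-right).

Inorder:   [7, 12, 15, 22, 27]
Postorder: [7, 15, 22, 27, 12]
Algorithm: postorder visits root last, so walk postorder right-to-left;
each value is the root of the current inorder slice — split it at that
value, recurse on the right subtree first, then the left.
Recursive splits:
  root=12; inorder splits into left=[7], right=[15, 22, 27]
  root=27; inorder splits into left=[15, 22], right=[]
  root=22; inorder splits into left=[15], right=[]
  root=15; inorder splits into left=[], right=[]
  root=7; inorder splits into left=[], right=[]
Reconstructed level-order: [12, 7, 27, 22, 15]


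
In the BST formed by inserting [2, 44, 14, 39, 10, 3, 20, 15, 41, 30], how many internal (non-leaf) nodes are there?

Tree built from: [2, 44, 14, 39, 10, 3, 20, 15, 41, 30]
Tree (level-order array): [2, None, 44, 14, None, 10, 39, 3, None, 20, 41, None, None, 15, 30]
Rule: An internal node has at least one child.
Per-node child counts:
  node 2: 1 child(ren)
  node 44: 1 child(ren)
  node 14: 2 child(ren)
  node 10: 1 child(ren)
  node 3: 0 child(ren)
  node 39: 2 child(ren)
  node 20: 2 child(ren)
  node 15: 0 child(ren)
  node 30: 0 child(ren)
  node 41: 0 child(ren)
Matching nodes: [2, 44, 14, 10, 39, 20]
Count of internal (non-leaf) nodes: 6


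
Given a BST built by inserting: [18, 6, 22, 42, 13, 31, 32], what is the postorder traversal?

Tree insertion order: [18, 6, 22, 42, 13, 31, 32]
Tree (level-order array): [18, 6, 22, None, 13, None, 42, None, None, 31, None, None, 32]
Postorder traversal: [13, 6, 32, 31, 42, 22, 18]


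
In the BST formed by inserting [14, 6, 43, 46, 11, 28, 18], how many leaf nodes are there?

Tree built from: [14, 6, 43, 46, 11, 28, 18]
Tree (level-order array): [14, 6, 43, None, 11, 28, 46, None, None, 18]
Rule: A leaf has 0 children.
Per-node child counts:
  node 14: 2 child(ren)
  node 6: 1 child(ren)
  node 11: 0 child(ren)
  node 43: 2 child(ren)
  node 28: 1 child(ren)
  node 18: 0 child(ren)
  node 46: 0 child(ren)
Matching nodes: [11, 18, 46]
Count of leaf nodes: 3


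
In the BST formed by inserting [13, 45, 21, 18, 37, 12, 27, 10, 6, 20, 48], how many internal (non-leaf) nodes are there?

Tree built from: [13, 45, 21, 18, 37, 12, 27, 10, 6, 20, 48]
Tree (level-order array): [13, 12, 45, 10, None, 21, 48, 6, None, 18, 37, None, None, None, None, None, 20, 27]
Rule: An internal node has at least one child.
Per-node child counts:
  node 13: 2 child(ren)
  node 12: 1 child(ren)
  node 10: 1 child(ren)
  node 6: 0 child(ren)
  node 45: 2 child(ren)
  node 21: 2 child(ren)
  node 18: 1 child(ren)
  node 20: 0 child(ren)
  node 37: 1 child(ren)
  node 27: 0 child(ren)
  node 48: 0 child(ren)
Matching nodes: [13, 12, 10, 45, 21, 18, 37]
Count of internal (non-leaf) nodes: 7


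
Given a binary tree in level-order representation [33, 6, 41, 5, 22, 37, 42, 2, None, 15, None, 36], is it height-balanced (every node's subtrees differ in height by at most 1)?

Tree (level-order array): [33, 6, 41, 5, 22, 37, 42, 2, None, 15, None, 36]
Definition: a tree is height-balanced if, at every node, |h(left) - h(right)| <= 1 (empty subtree has height -1).
Bottom-up per-node check:
  node 2: h_left=-1, h_right=-1, diff=0 [OK], height=0
  node 5: h_left=0, h_right=-1, diff=1 [OK], height=1
  node 15: h_left=-1, h_right=-1, diff=0 [OK], height=0
  node 22: h_left=0, h_right=-1, diff=1 [OK], height=1
  node 6: h_left=1, h_right=1, diff=0 [OK], height=2
  node 36: h_left=-1, h_right=-1, diff=0 [OK], height=0
  node 37: h_left=0, h_right=-1, diff=1 [OK], height=1
  node 42: h_left=-1, h_right=-1, diff=0 [OK], height=0
  node 41: h_left=1, h_right=0, diff=1 [OK], height=2
  node 33: h_left=2, h_right=2, diff=0 [OK], height=3
All nodes satisfy the balance condition.
Result: Balanced


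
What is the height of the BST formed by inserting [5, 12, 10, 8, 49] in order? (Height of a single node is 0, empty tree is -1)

Insertion order: [5, 12, 10, 8, 49]
Tree (level-order array): [5, None, 12, 10, 49, 8]
Compute height bottom-up (empty subtree = -1):
  height(8) = 1 + max(-1, -1) = 0
  height(10) = 1 + max(0, -1) = 1
  height(49) = 1 + max(-1, -1) = 0
  height(12) = 1 + max(1, 0) = 2
  height(5) = 1 + max(-1, 2) = 3
Height = 3


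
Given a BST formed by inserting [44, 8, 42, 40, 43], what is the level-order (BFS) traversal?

Tree insertion order: [44, 8, 42, 40, 43]
Tree (level-order array): [44, 8, None, None, 42, 40, 43]
BFS from the root, enqueuing left then right child of each popped node:
  queue [44] -> pop 44, enqueue [8], visited so far: [44]
  queue [8] -> pop 8, enqueue [42], visited so far: [44, 8]
  queue [42] -> pop 42, enqueue [40, 43], visited so far: [44, 8, 42]
  queue [40, 43] -> pop 40, enqueue [none], visited so far: [44, 8, 42, 40]
  queue [43] -> pop 43, enqueue [none], visited so far: [44, 8, 42, 40, 43]
Result: [44, 8, 42, 40, 43]


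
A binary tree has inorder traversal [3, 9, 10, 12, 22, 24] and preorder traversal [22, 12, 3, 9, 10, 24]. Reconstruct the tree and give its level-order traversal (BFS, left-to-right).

Inorder:  [3, 9, 10, 12, 22, 24]
Preorder: [22, 12, 3, 9, 10, 24]
Algorithm: preorder visits root first, so consume preorder in order;
for each root, split the current inorder slice at that value into
left-subtree inorder and right-subtree inorder, then recurse.
Recursive splits:
  root=22; inorder splits into left=[3, 9, 10, 12], right=[24]
  root=12; inorder splits into left=[3, 9, 10], right=[]
  root=3; inorder splits into left=[], right=[9, 10]
  root=9; inorder splits into left=[], right=[10]
  root=10; inorder splits into left=[], right=[]
  root=24; inorder splits into left=[], right=[]
Reconstructed level-order: [22, 12, 24, 3, 9, 10]


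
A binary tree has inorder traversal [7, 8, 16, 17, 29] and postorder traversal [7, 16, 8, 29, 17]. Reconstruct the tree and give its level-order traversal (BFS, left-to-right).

Inorder:   [7, 8, 16, 17, 29]
Postorder: [7, 16, 8, 29, 17]
Algorithm: postorder visits root last, so walk postorder right-to-left;
each value is the root of the current inorder slice — split it at that
value, recurse on the right subtree first, then the left.
Recursive splits:
  root=17; inorder splits into left=[7, 8, 16], right=[29]
  root=29; inorder splits into left=[], right=[]
  root=8; inorder splits into left=[7], right=[16]
  root=16; inorder splits into left=[], right=[]
  root=7; inorder splits into left=[], right=[]
Reconstructed level-order: [17, 8, 29, 7, 16]


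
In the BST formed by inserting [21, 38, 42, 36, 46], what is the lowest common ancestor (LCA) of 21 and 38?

Tree insertion order: [21, 38, 42, 36, 46]
Tree (level-order array): [21, None, 38, 36, 42, None, None, None, 46]
In a BST, the LCA of p=21, q=38 is the first node v on the
root-to-leaf path with p <= v <= q (go left if both < v, right if both > v).
Walk from root:
  at 21: 21 <= 21 <= 38, this is the LCA
LCA = 21


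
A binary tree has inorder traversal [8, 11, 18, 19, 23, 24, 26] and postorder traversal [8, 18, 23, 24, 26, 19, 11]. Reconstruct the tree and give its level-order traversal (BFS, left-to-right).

Inorder:   [8, 11, 18, 19, 23, 24, 26]
Postorder: [8, 18, 23, 24, 26, 19, 11]
Algorithm: postorder visits root last, so walk postorder right-to-left;
each value is the root of the current inorder slice — split it at that
value, recurse on the right subtree first, then the left.
Recursive splits:
  root=11; inorder splits into left=[8], right=[18, 19, 23, 24, 26]
  root=19; inorder splits into left=[18], right=[23, 24, 26]
  root=26; inorder splits into left=[23, 24], right=[]
  root=24; inorder splits into left=[23], right=[]
  root=23; inorder splits into left=[], right=[]
  root=18; inorder splits into left=[], right=[]
  root=8; inorder splits into left=[], right=[]
Reconstructed level-order: [11, 8, 19, 18, 26, 24, 23]


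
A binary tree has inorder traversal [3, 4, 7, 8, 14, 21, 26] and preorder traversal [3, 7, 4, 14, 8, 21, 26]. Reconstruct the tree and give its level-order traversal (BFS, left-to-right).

Inorder:  [3, 4, 7, 8, 14, 21, 26]
Preorder: [3, 7, 4, 14, 8, 21, 26]
Algorithm: preorder visits root first, so consume preorder in order;
for each root, split the current inorder slice at that value into
left-subtree inorder and right-subtree inorder, then recurse.
Recursive splits:
  root=3; inorder splits into left=[], right=[4, 7, 8, 14, 21, 26]
  root=7; inorder splits into left=[4], right=[8, 14, 21, 26]
  root=4; inorder splits into left=[], right=[]
  root=14; inorder splits into left=[8], right=[21, 26]
  root=8; inorder splits into left=[], right=[]
  root=21; inorder splits into left=[], right=[26]
  root=26; inorder splits into left=[], right=[]
Reconstructed level-order: [3, 7, 4, 14, 8, 21, 26]


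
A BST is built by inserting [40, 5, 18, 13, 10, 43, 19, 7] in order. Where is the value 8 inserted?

Starting tree (level order): [40, 5, 43, None, 18, None, None, 13, 19, 10, None, None, None, 7]
Insertion path: 40 -> 5 -> 18 -> 13 -> 10 -> 7
Result: insert 8 as right child of 7
Final tree (level order): [40, 5, 43, None, 18, None, None, 13, 19, 10, None, None, None, 7, None, None, 8]


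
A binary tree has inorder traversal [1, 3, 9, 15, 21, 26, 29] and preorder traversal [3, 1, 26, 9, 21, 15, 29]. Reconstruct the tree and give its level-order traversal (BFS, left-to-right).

Inorder:  [1, 3, 9, 15, 21, 26, 29]
Preorder: [3, 1, 26, 9, 21, 15, 29]
Algorithm: preorder visits root first, so consume preorder in order;
for each root, split the current inorder slice at that value into
left-subtree inorder and right-subtree inorder, then recurse.
Recursive splits:
  root=3; inorder splits into left=[1], right=[9, 15, 21, 26, 29]
  root=1; inorder splits into left=[], right=[]
  root=26; inorder splits into left=[9, 15, 21], right=[29]
  root=9; inorder splits into left=[], right=[15, 21]
  root=21; inorder splits into left=[15], right=[]
  root=15; inorder splits into left=[], right=[]
  root=29; inorder splits into left=[], right=[]
Reconstructed level-order: [3, 1, 26, 9, 29, 21, 15]


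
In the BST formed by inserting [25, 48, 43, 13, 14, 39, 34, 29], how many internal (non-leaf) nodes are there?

Tree built from: [25, 48, 43, 13, 14, 39, 34, 29]
Tree (level-order array): [25, 13, 48, None, 14, 43, None, None, None, 39, None, 34, None, 29]
Rule: An internal node has at least one child.
Per-node child counts:
  node 25: 2 child(ren)
  node 13: 1 child(ren)
  node 14: 0 child(ren)
  node 48: 1 child(ren)
  node 43: 1 child(ren)
  node 39: 1 child(ren)
  node 34: 1 child(ren)
  node 29: 0 child(ren)
Matching nodes: [25, 13, 48, 43, 39, 34]
Count of internal (non-leaf) nodes: 6
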